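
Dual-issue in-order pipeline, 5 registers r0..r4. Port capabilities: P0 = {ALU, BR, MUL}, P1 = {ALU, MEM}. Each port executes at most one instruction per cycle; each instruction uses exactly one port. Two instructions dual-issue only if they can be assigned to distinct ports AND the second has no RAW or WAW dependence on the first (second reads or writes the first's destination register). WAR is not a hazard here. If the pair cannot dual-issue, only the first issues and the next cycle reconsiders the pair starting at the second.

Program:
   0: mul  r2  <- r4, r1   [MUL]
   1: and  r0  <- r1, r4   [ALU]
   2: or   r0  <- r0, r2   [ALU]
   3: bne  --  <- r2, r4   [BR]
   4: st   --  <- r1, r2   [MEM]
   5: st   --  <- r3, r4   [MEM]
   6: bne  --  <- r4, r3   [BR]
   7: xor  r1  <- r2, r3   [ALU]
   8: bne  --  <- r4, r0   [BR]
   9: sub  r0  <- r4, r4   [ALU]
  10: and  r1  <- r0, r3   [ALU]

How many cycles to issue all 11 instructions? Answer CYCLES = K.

0. mul+and @i0+i1  | 2-wide
1. or+bne @i2+i3  | 2-wide
2. st @i4  | no-port MEM/MEM
3. st+bne @i5+i6  | 2-wide
4. xor+bne @i7+i8  | 2-wide
5. sub @i9  | RAW r0
6. and @i10  | tail

CYCLES = 7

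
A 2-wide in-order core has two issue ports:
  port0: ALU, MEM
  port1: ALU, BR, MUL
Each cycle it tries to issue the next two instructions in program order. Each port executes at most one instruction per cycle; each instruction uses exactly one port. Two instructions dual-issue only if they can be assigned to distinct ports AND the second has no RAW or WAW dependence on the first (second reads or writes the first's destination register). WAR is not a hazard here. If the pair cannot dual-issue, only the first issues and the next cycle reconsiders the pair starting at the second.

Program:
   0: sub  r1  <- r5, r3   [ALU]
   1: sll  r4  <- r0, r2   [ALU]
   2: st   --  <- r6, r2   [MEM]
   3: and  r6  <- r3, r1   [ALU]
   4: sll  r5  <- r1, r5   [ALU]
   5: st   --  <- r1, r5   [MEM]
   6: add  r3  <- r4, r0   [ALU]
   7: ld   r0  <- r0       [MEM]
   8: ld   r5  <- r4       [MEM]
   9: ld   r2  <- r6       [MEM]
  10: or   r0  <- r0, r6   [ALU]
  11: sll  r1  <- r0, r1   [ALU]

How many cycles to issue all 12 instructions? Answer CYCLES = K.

CYCLES = 8

[0] i0,i1  sub+sll  -- pair
[1] i2,i3  st+and  -- pair
[2] i4  sll  -- RAW r5
[3] i5,i6  st+add  -- pair
[4] i7  ld  -- no-port MEM/MEM
[5] i8  ld  -- no-port MEM/MEM
[6] i9,i10  ld+or  -- pair
[7] i11  sll  -- tail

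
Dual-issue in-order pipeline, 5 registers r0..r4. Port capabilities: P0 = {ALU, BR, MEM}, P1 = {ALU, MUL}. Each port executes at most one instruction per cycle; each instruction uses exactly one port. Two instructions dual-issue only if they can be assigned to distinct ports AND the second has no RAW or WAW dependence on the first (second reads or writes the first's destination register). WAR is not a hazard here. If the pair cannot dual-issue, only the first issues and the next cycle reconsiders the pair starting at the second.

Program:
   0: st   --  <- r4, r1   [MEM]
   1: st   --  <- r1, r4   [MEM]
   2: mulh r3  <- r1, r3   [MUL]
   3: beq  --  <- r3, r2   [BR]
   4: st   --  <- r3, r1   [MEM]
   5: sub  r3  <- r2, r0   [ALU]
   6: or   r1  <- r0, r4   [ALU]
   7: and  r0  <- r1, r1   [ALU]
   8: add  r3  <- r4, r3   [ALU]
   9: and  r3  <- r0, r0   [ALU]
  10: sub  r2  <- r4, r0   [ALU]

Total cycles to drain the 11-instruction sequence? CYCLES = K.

CYCLES = 7

c0: i0 st  no-port MEM/MEM
c1: i1,i2 st/mulh  2-wide
c2: i3 beq  no-port BR/MEM
c3: i4,i5 st/sub  2-wide
c4: i6 or  RAW r1
c5: i7,i8 and/add  2-wide
c6: i9,i10 and/sub  2-wide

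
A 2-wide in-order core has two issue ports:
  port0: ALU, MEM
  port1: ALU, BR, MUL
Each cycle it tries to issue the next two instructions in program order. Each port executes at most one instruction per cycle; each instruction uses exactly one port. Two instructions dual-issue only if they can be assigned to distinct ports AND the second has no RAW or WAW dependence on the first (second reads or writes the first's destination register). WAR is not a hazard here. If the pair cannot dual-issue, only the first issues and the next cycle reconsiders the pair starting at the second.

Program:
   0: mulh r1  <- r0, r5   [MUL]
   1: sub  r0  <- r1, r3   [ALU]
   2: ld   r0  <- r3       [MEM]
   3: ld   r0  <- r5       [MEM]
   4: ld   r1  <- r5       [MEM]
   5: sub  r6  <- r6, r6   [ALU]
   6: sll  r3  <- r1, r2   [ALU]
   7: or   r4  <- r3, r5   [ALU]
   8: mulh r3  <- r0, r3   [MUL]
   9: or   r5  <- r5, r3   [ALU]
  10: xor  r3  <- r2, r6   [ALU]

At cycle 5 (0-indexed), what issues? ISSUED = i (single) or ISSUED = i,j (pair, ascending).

ISSUED = 6

t=0 i0:mulh ; RAW r1
t=1 i1:sub ; WAW r0
t=2 i2:ld ; no-port MEM/MEM
t=3 i3:ld ; no-port MEM/MEM
t=4 i4/i5:ld;sub ; dual
t=5 i6:sll ; RAW r3
t=6 i7/i8:or;mulh ; dual
t=7 i9/i10:or;xor ; dual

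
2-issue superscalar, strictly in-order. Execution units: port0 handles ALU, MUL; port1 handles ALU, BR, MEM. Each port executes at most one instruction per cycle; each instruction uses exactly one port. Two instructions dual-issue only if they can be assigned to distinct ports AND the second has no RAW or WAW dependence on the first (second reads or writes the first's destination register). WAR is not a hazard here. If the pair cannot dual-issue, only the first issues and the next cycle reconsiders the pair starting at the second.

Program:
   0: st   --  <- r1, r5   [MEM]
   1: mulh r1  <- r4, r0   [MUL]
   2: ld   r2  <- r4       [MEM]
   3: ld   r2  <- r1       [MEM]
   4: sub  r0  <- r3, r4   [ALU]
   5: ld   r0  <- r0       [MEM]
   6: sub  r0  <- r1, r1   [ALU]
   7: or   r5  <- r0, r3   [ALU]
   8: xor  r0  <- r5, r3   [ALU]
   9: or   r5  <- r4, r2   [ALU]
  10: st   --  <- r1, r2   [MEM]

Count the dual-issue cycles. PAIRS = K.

c0: i0,i1 st.MEM/mulh.MUL  2-wide
c1: i2 ld.MEM  no-port MEM/MEM
c2: i3,i4 ld.MEM/sub.ALU  2-wide
c3: i5 ld.MEM  WAW r0
c4: i6 sub.ALU  RAW r0
c5: i7 or.ALU  RAW r5
c6: i8,i9 xor.ALU/or.ALU  2-wide
c7: i10 st.MEM  tail

PAIRS = 3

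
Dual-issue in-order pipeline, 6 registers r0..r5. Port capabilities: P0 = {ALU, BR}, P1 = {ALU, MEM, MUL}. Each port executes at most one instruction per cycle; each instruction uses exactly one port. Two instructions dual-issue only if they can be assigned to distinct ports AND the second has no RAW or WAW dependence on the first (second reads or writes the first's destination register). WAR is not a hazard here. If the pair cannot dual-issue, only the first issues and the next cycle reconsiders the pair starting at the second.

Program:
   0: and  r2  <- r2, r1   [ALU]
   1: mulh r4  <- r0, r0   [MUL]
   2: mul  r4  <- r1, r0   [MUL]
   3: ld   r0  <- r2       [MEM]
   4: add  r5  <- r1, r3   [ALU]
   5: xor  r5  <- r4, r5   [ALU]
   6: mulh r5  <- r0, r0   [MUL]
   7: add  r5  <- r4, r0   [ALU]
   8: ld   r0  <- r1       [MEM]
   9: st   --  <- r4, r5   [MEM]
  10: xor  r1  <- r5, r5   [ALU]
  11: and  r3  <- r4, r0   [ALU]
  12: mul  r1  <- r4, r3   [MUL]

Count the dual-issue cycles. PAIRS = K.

PAIRS = 4

t=0 i0&i1:and;mulh ; 2-wide
t=1 i2:mul ; no-port MUL/MEM
t=2 i3&i4:ld;add ; 2-wide
t=3 i5:xor ; WAW r5
t=4 i6:mulh ; WAW r5
t=5 i7&i8:add;ld ; 2-wide
t=6 i9&i10:st;xor ; 2-wide
t=7 i11:and ; RAW r3
t=8 i12:mul ; tail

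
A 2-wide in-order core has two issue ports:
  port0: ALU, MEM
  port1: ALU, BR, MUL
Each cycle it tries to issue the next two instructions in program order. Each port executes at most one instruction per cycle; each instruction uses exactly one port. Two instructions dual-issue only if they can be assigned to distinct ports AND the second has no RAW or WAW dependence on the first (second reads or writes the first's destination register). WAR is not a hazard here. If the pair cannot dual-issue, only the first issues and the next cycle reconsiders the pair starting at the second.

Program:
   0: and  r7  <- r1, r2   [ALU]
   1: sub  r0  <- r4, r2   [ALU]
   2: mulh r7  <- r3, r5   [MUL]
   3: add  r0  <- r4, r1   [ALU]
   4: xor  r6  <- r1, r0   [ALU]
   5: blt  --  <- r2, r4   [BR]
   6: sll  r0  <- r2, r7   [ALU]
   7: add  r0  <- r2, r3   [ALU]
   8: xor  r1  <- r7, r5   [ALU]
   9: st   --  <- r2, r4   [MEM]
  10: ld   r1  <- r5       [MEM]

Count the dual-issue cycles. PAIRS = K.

0. and.ALU;sub.ALU @i0,i1  | 2-wide
1. mulh.MUL;add.ALU @i2,i3  | 2-wide
2. xor.ALU;blt.BR @i4,i5  | 2-wide
3. sll.ALU @i6  | WAW r0
4. add.ALU;xor.ALU @i7,i8  | 2-wide
5. st.MEM @i9  | no-port MEM/MEM
6. ld.MEM @i10  | tail

PAIRS = 4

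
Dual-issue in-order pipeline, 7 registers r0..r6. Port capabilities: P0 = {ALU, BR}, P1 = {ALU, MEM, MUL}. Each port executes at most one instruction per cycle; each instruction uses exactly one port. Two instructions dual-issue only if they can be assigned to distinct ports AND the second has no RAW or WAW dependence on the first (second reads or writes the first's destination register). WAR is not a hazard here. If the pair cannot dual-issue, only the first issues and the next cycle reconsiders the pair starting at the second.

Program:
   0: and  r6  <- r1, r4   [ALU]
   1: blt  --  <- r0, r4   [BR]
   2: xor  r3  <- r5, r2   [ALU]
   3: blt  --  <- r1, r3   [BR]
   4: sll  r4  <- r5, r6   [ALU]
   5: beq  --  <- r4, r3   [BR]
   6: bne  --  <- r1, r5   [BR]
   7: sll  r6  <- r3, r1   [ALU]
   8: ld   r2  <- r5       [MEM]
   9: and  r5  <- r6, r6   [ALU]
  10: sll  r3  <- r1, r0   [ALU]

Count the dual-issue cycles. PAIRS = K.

0. and blt @i0,i1  | 2-wide
1. xor @i2  | RAW r3
2. blt sll @i3,i4  | 2-wide
3. beq @i5  | no-port BR/BR
4. bne sll @i6,i7  | 2-wide
5. ld and @i8,i9  | 2-wide
6. sll @i10  | tail

PAIRS = 4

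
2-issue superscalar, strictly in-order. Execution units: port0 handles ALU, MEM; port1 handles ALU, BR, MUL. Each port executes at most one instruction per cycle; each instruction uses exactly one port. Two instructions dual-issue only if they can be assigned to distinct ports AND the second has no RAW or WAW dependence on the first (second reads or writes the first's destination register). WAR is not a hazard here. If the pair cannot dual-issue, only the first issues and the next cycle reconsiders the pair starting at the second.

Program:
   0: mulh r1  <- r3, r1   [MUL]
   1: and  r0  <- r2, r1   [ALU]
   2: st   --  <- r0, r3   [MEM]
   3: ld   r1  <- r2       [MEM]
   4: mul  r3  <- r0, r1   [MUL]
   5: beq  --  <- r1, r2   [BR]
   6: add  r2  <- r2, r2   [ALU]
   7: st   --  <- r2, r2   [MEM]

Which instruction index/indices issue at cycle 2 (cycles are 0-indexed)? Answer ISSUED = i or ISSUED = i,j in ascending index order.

ISSUED = 2

[0] i0  mulh  -- RAW r1
[1] i1  and  -- RAW r0
[2] i2  st  -- no-port MEM/MEM
[3] i3  ld  -- RAW r1
[4] i4  mul  -- no-port MUL/BR
[5] i5&i6  beq add  -- 2-wide
[6] i7  st  -- tail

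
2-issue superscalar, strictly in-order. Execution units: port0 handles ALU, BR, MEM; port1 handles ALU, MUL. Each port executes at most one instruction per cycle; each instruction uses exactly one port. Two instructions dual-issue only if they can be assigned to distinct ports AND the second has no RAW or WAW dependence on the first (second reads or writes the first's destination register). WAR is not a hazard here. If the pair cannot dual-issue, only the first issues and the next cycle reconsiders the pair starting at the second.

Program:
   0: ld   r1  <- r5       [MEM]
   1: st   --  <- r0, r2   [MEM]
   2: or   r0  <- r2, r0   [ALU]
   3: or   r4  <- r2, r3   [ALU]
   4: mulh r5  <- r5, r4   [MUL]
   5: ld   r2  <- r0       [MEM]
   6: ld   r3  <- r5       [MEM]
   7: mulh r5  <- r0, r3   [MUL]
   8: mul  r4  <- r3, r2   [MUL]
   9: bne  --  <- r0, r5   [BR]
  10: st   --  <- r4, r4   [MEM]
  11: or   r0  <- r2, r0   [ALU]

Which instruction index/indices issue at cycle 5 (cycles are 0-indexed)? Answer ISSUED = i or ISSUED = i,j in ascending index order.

#0 head=0: ld.MEM i0 no-port MEM/MEM
#1 head=1: st.MEM/or.ALU i1+i2 pair
#2 head=3: or.ALU i3 RAW r4
#3 head=4: mulh.MUL/ld.MEM i4+i5 pair
#4 head=6: ld.MEM i6 RAW r3
#5 head=7: mulh.MUL i7 no-port MUL/MUL
#6 head=8: mul.MUL/bne.BR i8+i9 pair
#7 head=10: st.MEM/or.ALU i10+i11 pair

ISSUED = 7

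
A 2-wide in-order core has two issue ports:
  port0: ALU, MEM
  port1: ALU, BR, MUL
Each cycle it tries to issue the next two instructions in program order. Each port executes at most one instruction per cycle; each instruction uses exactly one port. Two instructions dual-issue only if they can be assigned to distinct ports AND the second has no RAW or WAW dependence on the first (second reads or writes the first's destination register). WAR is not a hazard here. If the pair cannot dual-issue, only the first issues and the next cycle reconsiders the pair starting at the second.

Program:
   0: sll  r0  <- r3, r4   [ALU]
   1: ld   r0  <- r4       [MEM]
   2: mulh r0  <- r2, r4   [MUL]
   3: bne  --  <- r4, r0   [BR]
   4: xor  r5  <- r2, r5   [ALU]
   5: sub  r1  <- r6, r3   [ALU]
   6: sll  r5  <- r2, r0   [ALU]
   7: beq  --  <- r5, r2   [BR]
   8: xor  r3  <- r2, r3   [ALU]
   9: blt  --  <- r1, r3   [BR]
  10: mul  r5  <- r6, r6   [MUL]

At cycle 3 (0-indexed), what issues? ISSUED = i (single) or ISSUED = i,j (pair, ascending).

ISSUED = 3,4

  cy0 -> i0 (sll) WAW r0
  cy1 -> i1 (ld) WAW r0
  cy2 -> i2 (mulh) no-port MUL/BR
  cy3 -> i3&i4 (bne;xor) 2-wide
  cy4 -> i5&i6 (sub;sll) 2-wide
  cy5 -> i7&i8 (beq;xor) 2-wide
  cy6 -> i9 (blt) no-port BR/MUL
  cy7 -> i10 (mul) tail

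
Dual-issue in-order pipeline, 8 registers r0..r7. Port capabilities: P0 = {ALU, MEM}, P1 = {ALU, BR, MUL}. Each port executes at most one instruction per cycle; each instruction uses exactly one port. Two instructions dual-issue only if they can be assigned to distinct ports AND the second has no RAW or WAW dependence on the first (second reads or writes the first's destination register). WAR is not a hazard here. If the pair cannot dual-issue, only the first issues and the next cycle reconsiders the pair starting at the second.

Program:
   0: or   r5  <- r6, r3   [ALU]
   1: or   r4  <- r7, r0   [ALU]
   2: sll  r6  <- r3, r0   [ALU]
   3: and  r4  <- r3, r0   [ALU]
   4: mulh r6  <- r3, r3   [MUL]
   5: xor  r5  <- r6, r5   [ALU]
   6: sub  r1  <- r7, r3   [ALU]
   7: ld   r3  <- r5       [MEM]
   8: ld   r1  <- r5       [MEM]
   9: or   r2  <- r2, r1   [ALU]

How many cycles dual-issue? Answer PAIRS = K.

PAIRS = 3

[0] i0,i1  or.ALU+or.ALU  -- dual
[1] i2,i3  sll.ALU+and.ALU  -- dual
[2] i4  mulh.MUL  -- RAW r6
[3] i5,i6  xor.ALU+sub.ALU  -- dual
[4] i7  ld.MEM  -- no-port MEM/MEM
[5] i8  ld.MEM  -- RAW r1
[6] i9  or.ALU  -- tail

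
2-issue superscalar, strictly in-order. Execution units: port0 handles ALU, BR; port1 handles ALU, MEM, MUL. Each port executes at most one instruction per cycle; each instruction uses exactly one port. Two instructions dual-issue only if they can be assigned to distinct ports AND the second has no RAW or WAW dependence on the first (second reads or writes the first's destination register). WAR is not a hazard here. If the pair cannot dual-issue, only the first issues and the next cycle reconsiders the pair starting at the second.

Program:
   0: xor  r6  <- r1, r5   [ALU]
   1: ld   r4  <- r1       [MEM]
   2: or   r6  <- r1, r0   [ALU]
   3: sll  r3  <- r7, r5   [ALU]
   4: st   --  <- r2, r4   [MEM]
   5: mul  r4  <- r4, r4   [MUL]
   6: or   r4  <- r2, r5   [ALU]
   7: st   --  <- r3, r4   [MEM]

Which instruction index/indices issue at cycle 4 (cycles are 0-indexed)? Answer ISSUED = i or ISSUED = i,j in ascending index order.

ISSUED = 6

c0: i0,i1 xor.ALU ld.MEM  dual
c1: i2,i3 or.ALU sll.ALU  dual
c2: i4 st.MEM  no-port MEM/MUL
c3: i5 mul.MUL  WAW r4
c4: i6 or.ALU  RAW r4
c5: i7 st.MEM  tail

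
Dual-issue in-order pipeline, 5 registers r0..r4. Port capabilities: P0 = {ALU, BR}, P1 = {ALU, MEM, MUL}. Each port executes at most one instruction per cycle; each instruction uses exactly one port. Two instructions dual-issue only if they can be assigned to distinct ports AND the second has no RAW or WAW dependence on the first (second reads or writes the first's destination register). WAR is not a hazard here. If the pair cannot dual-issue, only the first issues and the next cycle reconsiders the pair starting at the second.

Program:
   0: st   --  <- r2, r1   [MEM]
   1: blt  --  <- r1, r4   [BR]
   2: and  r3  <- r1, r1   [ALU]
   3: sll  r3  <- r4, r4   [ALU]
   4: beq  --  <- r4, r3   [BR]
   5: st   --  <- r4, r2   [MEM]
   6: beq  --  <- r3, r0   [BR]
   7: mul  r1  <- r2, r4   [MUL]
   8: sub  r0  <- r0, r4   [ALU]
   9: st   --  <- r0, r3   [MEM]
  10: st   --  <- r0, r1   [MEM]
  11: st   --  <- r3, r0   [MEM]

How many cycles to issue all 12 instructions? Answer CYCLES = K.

CYCLES = 9

  cy0 -> i0,i1 (st/blt) 2-wide
  cy1 -> i2 (and) WAW r3
  cy2 -> i3 (sll) RAW r3
  cy3 -> i4,i5 (beq/st) 2-wide
  cy4 -> i6,i7 (beq/mul) 2-wide
  cy5 -> i8 (sub) RAW r0
  cy6 -> i9 (st) no-port MEM/MEM
  cy7 -> i10 (st) no-port MEM/MEM
  cy8 -> i11 (st) tail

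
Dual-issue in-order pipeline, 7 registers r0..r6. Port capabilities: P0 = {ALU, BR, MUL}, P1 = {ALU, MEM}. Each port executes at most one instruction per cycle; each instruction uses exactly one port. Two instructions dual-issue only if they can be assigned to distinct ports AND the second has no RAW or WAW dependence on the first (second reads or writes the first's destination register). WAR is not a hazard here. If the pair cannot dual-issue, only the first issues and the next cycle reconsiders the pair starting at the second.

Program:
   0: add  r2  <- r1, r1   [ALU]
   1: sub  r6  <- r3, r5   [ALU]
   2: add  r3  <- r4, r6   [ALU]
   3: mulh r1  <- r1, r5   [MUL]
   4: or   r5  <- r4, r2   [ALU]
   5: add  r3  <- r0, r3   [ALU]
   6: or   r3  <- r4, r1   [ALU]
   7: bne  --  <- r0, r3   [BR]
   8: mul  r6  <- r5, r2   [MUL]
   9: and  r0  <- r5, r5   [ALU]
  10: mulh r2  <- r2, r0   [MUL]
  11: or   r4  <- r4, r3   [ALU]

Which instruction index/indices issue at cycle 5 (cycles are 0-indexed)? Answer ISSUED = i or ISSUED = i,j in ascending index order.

ISSUED = 8,9

#0 head=0: add.ALU sub.ALU i0,i1 2-wide
#1 head=2: add.ALU mulh.MUL i2,i3 2-wide
#2 head=4: or.ALU add.ALU i4,i5 2-wide
#3 head=6: or.ALU i6 RAW r3
#4 head=7: bne.BR i7 no-port BR/MUL
#5 head=8: mul.MUL and.ALU i8,i9 2-wide
#6 head=10: mulh.MUL or.ALU i10,i11 2-wide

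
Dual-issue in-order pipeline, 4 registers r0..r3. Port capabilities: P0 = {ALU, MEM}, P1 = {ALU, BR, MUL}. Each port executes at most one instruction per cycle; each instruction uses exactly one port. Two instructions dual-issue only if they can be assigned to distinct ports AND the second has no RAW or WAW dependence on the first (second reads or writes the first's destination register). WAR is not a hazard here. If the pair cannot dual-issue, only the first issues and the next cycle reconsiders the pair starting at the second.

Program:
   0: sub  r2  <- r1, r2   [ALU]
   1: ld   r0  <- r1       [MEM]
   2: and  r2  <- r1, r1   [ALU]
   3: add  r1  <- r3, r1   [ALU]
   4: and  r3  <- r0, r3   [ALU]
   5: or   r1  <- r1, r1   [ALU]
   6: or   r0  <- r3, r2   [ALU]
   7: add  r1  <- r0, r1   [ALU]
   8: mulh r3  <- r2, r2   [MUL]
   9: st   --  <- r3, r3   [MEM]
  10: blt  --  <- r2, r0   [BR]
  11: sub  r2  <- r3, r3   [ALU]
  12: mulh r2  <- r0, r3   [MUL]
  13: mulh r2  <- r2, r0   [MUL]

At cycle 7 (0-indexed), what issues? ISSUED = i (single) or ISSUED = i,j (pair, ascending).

ISSUED = 12

0. sub.ALU ld.MEM @i0/i1  | pair
1. and.ALU add.ALU @i2/i3  | pair
2. and.ALU or.ALU @i4/i5  | pair
3. or.ALU @i6  | RAW r0
4. add.ALU mulh.MUL @i7/i8  | pair
5. st.MEM blt.BR @i9/i10  | pair
6. sub.ALU @i11  | WAW r2
7. mulh.MUL @i12  | no-port MUL/MUL
8. mulh.MUL @i13  | tail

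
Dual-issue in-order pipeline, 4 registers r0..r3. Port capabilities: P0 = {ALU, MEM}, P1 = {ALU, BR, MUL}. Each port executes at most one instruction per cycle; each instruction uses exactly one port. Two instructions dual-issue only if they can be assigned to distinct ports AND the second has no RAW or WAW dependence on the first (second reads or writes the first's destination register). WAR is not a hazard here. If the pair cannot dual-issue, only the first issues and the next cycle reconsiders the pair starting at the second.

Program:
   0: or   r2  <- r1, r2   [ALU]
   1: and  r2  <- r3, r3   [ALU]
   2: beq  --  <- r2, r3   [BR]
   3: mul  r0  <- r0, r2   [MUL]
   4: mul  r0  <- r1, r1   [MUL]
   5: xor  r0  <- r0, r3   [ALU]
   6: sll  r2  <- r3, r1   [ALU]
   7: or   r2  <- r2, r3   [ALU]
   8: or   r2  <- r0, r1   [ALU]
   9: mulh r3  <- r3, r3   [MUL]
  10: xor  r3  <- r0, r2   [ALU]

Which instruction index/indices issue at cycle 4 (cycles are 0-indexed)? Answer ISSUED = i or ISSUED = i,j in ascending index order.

ISSUED = 4

t=0 i0:or.ALU ; WAW r2
t=1 i1:and.ALU ; RAW r2
t=2 i2:beq.BR ; no-port BR/MUL
t=3 i3:mul.MUL ; no-port MUL/MUL
t=4 i4:mul.MUL ; RAW+WAW r0
t=5 i5+i6:xor.ALU;sll.ALU ; dual
t=6 i7:or.ALU ; WAW r2
t=7 i8+i9:or.ALU;mulh.MUL ; dual
t=8 i10:xor.ALU ; tail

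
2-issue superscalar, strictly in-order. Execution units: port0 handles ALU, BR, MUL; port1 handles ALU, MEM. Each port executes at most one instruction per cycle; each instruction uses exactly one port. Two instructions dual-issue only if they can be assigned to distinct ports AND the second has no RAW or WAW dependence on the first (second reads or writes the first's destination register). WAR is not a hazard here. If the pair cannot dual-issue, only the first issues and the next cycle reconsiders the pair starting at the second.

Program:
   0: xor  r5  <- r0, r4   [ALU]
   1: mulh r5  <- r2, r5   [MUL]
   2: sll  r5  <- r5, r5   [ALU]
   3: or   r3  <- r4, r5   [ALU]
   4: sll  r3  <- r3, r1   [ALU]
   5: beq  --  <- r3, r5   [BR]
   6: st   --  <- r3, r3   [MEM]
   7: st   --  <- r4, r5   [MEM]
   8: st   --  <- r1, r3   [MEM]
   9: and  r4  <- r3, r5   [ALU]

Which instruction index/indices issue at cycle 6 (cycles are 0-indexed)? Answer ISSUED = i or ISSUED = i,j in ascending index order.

ISSUED = 7

0. xor @i0  | RAW+WAW r5
1. mulh @i1  | RAW+WAW r5
2. sll @i2  | RAW r5
3. or @i3  | RAW+WAW r3
4. sll @i4  | RAW r3
5. beq/st @i5&i6  | dual
6. st @i7  | no-port MEM/MEM
7. st/and @i8&i9  | dual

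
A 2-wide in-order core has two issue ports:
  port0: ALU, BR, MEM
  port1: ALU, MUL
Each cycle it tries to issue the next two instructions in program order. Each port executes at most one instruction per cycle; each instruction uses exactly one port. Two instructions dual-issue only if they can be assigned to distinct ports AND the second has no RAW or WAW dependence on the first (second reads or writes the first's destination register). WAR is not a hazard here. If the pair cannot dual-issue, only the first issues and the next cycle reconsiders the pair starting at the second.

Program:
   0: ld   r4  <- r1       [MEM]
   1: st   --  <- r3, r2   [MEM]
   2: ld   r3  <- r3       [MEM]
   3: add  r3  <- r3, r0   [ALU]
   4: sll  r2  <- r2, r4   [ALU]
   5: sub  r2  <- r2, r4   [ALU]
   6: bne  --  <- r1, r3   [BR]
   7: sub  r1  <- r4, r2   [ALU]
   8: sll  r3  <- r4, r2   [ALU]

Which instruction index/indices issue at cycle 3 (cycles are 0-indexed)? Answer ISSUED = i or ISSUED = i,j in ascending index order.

ISSUED = 3,4

t=0 i0:ld ; no-port MEM/MEM
t=1 i1:st ; no-port MEM/MEM
t=2 i2:ld ; RAW+WAW r3
t=3 i3,i4:add+sll ; pair
t=4 i5,i6:sub+bne ; pair
t=5 i7,i8:sub+sll ; pair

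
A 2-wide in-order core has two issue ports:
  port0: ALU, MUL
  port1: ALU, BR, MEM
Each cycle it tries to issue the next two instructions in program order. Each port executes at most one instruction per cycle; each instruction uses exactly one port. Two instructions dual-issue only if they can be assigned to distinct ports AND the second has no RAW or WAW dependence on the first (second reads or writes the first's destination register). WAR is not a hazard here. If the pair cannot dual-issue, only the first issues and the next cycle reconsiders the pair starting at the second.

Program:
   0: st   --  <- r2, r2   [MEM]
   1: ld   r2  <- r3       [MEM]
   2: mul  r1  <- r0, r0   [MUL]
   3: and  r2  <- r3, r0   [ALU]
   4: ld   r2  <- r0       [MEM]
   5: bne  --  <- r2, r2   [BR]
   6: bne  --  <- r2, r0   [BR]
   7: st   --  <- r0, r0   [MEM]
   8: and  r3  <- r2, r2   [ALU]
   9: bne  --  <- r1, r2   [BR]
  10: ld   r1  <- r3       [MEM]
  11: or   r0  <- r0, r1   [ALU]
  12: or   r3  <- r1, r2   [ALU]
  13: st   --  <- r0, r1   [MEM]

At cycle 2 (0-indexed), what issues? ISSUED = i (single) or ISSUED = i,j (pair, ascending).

t=0 i0:st.MEM ; no-port MEM/MEM
t=1 i1+i2:ld.MEM+mul.MUL ; 2-wide
t=2 i3:and.ALU ; WAW r2
t=3 i4:ld.MEM ; no-port MEM/BR
t=4 i5:bne.BR ; no-port BR/BR
t=5 i6:bne.BR ; no-port BR/MEM
t=6 i7+i8:st.MEM+and.ALU ; 2-wide
t=7 i9:bne.BR ; no-port BR/MEM
t=8 i10:ld.MEM ; RAW r1
t=9 i11+i12:or.ALU+or.ALU ; 2-wide
t=10 i13:st.MEM ; tail

ISSUED = 3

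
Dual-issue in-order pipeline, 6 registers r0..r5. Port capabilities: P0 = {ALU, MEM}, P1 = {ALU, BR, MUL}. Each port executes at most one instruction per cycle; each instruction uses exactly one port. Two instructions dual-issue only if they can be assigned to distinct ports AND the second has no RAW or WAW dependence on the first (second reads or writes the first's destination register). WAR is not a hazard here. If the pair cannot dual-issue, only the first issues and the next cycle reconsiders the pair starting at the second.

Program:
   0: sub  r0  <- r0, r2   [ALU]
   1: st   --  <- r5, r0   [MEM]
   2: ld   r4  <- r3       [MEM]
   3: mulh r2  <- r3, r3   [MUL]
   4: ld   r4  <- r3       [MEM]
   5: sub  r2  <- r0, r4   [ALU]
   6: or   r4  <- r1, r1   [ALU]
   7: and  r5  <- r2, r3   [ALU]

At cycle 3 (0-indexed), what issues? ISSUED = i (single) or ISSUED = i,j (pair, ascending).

ISSUED = 4

c0: i0 sub  RAW r0
c1: i1 st  no-port MEM/MEM
c2: i2,i3 ld;mulh  dual
c3: i4 ld  RAW r4
c4: i5,i6 sub;or  dual
c5: i7 and  tail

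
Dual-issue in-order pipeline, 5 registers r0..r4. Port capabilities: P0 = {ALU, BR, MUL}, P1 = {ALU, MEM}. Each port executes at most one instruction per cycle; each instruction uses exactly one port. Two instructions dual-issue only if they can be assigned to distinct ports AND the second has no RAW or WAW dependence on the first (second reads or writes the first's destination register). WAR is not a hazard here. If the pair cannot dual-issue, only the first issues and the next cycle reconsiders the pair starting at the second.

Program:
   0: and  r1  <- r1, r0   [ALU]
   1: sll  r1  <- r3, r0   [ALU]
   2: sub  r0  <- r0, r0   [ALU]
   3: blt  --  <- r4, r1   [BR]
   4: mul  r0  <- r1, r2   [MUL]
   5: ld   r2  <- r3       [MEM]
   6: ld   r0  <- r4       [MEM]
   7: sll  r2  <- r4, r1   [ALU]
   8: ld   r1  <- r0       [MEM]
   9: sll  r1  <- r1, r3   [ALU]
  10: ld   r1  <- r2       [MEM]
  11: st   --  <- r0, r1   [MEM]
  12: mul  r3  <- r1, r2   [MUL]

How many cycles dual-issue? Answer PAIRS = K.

PAIRS = 4

t=0 i0:and.ALU ; WAW r1
t=1 i1/i2:sll.ALU+sub.ALU ; 2-wide
t=2 i3:blt.BR ; no-port BR/MUL
t=3 i4/i5:mul.MUL+ld.MEM ; 2-wide
t=4 i6/i7:ld.MEM+sll.ALU ; 2-wide
t=5 i8:ld.MEM ; RAW+WAW r1
t=6 i9:sll.ALU ; WAW r1
t=7 i10:ld.MEM ; no-port MEM/MEM
t=8 i11/i12:st.MEM+mul.MUL ; 2-wide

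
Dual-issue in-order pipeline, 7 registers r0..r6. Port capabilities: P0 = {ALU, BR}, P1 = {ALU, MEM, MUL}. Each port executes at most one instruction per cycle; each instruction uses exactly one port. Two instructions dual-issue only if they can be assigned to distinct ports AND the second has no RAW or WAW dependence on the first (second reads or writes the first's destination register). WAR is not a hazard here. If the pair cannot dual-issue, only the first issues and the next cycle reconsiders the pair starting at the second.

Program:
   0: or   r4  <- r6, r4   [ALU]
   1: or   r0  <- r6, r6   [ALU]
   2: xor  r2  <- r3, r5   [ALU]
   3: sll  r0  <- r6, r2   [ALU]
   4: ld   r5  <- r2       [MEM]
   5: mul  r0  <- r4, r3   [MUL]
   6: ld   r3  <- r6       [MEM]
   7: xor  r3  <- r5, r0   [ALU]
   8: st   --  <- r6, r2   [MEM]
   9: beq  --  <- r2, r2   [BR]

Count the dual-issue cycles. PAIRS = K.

0. or.ALU+or.ALU @i0/i1  | dual
1. xor.ALU @i2  | RAW r2
2. sll.ALU+ld.MEM @i3/i4  | dual
3. mul.MUL @i5  | no-port MUL/MEM
4. ld.MEM @i6  | WAW r3
5. xor.ALU+st.MEM @i7/i8  | dual
6. beq.BR @i9  | tail

PAIRS = 3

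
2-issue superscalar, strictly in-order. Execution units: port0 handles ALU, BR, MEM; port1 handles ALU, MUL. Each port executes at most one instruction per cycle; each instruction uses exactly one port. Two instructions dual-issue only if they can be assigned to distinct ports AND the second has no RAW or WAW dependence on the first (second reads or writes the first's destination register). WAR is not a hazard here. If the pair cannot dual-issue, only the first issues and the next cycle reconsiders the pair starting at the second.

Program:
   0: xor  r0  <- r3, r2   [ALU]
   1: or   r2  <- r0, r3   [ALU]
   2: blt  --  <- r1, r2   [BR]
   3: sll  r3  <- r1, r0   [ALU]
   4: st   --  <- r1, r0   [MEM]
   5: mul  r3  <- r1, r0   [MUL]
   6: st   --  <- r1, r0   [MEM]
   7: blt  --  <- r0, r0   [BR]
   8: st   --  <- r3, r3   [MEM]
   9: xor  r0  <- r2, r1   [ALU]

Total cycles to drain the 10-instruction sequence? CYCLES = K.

CYCLES = 7

c0: i0 xor  RAW r0
c1: i1 or  RAW r2
c2: i2&i3 blt;sll  dual
c3: i4&i5 st;mul  dual
c4: i6 st  no-port MEM/BR
c5: i7 blt  no-port BR/MEM
c6: i8&i9 st;xor  dual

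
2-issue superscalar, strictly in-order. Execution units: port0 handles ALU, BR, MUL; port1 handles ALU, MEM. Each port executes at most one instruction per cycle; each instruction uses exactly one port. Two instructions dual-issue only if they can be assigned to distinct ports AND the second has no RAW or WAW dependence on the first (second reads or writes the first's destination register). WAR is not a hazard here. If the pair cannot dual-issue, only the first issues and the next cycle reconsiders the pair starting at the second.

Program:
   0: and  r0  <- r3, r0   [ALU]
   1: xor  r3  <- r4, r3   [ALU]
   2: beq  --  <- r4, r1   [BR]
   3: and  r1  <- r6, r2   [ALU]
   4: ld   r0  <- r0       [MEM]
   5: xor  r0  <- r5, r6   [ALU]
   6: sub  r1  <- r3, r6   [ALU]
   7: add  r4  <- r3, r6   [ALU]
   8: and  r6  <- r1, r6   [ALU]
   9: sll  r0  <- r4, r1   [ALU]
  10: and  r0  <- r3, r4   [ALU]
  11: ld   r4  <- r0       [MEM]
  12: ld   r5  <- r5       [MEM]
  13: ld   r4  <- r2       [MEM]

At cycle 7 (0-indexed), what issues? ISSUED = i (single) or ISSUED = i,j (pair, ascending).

#0 head=0: and.ALU;xor.ALU i0/i1 pair
#1 head=2: beq.BR;and.ALU i2/i3 pair
#2 head=4: ld.MEM i4 WAW r0
#3 head=5: xor.ALU;sub.ALU i5/i6 pair
#4 head=7: add.ALU;and.ALU i7/i8 pair
#5 head=9: sll.ALU i9 WAW r0
#6 head=10: and.ALU i10 RAW r0
#7 head=11: ld.MEM i11 no-port MEM/MEM
#8 head=12: ld.MEM i12 no-port MEM/MEM
#9 head=13: ld.MEM i13 tail

ISSUED = 11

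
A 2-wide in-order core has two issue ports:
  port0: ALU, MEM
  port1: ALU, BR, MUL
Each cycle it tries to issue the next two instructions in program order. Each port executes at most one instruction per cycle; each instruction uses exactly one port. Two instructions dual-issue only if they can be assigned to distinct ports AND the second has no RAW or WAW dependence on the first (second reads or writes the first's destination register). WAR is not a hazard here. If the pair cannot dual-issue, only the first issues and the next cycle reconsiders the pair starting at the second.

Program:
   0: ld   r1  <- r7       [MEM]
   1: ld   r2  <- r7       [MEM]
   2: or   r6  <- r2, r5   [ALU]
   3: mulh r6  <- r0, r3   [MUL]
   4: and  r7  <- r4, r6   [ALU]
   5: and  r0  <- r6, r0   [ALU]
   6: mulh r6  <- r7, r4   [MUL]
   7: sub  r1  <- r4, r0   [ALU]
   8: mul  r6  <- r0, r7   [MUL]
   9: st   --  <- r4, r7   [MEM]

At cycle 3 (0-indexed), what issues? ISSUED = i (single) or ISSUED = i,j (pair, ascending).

ISSUED = 3

0. ld @i0  | no-port MEM/MEM
1. ld @i1  | RAW r2
2. or @i2  | WAW r6
3. mulh @i3  | RAW r6
4. and/and @i4,i5  | 2-wide
5. mulh/sub @i6,i7  | 2-wide
6. mul/st @i8,i9  | 2-wide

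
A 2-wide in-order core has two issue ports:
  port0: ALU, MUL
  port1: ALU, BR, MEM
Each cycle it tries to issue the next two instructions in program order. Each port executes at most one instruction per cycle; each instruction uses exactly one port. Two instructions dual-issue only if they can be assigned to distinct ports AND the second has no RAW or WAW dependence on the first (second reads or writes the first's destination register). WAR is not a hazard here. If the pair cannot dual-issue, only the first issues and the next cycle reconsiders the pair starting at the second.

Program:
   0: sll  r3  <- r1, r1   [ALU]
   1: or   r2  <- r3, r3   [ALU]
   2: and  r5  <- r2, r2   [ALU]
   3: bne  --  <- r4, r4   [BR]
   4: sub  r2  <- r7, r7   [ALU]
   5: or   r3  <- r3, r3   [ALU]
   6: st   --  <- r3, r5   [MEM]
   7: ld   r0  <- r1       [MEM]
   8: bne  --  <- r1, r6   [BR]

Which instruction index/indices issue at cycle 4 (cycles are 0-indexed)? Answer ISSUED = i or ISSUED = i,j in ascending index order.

ISSUED = 6

[0] i0  sll  -- RAW r3
[1] i1  or  -- RAW r2
[2] i2&i3  and+bne  -- pair
[3] i4&i5  sub+or  -- pair
[4] i6  st  -- no-port MEM/MEM
[5] i7  ld  -- no-port MEM/BR
[6] i8  bne  -- tail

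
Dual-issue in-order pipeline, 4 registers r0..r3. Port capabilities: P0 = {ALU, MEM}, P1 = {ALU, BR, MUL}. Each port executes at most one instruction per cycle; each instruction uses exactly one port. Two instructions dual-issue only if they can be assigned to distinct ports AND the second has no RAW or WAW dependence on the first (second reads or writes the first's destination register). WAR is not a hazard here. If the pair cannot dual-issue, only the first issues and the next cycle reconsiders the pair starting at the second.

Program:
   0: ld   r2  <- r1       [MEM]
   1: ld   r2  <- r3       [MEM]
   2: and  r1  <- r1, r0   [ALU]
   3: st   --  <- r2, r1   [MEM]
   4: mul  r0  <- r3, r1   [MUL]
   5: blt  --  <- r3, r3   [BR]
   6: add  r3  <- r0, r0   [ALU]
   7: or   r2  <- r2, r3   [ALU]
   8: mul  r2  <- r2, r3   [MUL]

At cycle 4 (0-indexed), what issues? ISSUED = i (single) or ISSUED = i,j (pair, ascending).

ISSUED = 7

t=0 i0:ld ; no-port MEM/MEM
t=1 i1&i2:ld+and ; dual
t=2 i3&i4:st+mul ; dual
t=3 i5&i6:blt+add ; dual
t=4 i7:or ; RAW+WAW r2
t=5 i8:mul ; tail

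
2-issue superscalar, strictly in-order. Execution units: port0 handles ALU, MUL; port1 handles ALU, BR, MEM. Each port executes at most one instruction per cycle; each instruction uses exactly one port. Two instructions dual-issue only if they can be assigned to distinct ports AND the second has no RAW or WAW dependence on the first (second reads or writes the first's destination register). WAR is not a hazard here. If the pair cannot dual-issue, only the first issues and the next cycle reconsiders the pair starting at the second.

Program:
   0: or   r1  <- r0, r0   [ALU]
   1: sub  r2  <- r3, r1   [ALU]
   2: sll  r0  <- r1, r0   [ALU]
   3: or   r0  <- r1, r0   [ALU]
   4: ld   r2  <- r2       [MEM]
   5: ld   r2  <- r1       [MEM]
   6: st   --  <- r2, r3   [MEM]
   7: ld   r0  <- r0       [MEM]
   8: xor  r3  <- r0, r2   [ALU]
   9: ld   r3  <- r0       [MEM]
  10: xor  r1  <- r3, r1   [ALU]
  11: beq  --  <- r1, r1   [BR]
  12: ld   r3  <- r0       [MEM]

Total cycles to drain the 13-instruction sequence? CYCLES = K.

CYCLES = 11

0. or @i0  | RAW r1
1. sub sll @i1&i2  | pair
2. or ld @i3&i4  | pair
3. ld @i5  | no-port MEM/MEM
4. st @i6  | no-port MEM/MEM
5. ld @i7  | RAW r0
6. xor @i8  | WAW r3
7. ld @i9  | RAW r3
8. xor @i10  | RAW r1
9. beq @i11  | no-port BR/MEM
10. ld @i12  | tail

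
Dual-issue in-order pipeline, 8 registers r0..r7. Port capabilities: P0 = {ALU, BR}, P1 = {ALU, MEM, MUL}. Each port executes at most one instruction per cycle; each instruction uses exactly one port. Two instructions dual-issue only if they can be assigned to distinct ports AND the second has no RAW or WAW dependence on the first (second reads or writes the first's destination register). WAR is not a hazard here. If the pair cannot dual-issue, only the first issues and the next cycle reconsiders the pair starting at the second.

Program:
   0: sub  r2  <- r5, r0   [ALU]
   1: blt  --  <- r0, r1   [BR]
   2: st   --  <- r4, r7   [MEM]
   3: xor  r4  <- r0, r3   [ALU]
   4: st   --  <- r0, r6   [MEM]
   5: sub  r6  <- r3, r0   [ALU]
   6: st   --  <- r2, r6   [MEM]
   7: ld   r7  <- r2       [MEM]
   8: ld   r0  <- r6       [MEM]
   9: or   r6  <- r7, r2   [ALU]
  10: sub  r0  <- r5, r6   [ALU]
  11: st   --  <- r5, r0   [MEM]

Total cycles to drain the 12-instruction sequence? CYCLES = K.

0. sub.ALU/blt.BR @i0,i1  | dual
1. st.MEM/xor.ALU @i2,i3  | dual
2. st.MEM/sub.ALU @i4,i5  | dual
3. st.MEM @i6  | no-port MEM/MEM
4. ld.MEM @i7  | no-port MEM/MEM
5. ld.MEM/or.ALU @i8,i9  | dual
6. sub.ALU @i10  | RAW r0
7. st.MEM @i11  | tail

CYCLES = 8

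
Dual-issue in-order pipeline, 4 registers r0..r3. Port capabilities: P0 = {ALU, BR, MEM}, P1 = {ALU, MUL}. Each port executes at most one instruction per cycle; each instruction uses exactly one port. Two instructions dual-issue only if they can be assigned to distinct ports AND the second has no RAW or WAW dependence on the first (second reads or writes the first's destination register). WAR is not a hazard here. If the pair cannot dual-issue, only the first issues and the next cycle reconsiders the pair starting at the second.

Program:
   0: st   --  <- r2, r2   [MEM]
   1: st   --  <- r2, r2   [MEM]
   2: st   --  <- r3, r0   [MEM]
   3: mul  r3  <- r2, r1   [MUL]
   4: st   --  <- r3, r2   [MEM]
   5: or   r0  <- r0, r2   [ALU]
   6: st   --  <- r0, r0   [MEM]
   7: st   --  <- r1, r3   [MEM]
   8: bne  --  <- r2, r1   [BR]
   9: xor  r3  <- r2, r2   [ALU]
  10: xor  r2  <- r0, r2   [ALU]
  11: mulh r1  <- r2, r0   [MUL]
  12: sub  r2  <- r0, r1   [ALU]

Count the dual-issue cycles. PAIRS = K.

[0] i0  st  -- no-port MEM/MEM
[1] i1  st  -- no-port MEM/MEM
[2] i2+i3  st;mul  -- 2-wide
[3] i4+i5  st;or  -- 2-wide
[4] i6  st  -- no-port MEM/MEM
[5] i7  st  -- no-port MEM/BR
[6] i8+i9  bne;xor  -- 2-wide
[7] i10  xor  -- RAW r2
[8] i11  mulh  -- RAW r1
[9] i12  sub  -- tail

PAIRS = 3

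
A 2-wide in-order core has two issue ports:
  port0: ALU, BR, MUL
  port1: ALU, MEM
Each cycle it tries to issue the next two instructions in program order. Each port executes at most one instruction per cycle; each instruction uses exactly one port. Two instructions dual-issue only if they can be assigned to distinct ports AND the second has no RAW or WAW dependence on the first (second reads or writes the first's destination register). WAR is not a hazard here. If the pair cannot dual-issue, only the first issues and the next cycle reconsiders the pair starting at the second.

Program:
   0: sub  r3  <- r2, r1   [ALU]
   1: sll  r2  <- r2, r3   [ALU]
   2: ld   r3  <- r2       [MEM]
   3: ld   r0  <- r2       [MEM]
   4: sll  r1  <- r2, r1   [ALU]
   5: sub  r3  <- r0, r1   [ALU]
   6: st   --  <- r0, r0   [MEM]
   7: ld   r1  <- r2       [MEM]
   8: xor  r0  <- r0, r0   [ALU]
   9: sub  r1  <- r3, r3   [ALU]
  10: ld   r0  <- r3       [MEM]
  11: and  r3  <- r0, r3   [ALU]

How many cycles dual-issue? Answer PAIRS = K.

PAIRS = 4

  cy0 -> i0 (sub.ALU) RAW r3
  cy1 -> i1 (sll.ALU) RAW r2
  cy2 -> i2 (ld.MEM) no-port MEM/MEM
  cy3 -> i3&i4 (ld.MEM+sll.ALU) 2-wide
  cy4 -> i5&i6 (sub.ALU+st.MEM) 2-wide
  cy5 -> i7&i8 (ld.MEM+xor.ALU) 2-wide
  cy6 -> i9&i10 (sub.ALU+ld.MEM) 2-wide
  cy7 -> i11 (and.ALU) tail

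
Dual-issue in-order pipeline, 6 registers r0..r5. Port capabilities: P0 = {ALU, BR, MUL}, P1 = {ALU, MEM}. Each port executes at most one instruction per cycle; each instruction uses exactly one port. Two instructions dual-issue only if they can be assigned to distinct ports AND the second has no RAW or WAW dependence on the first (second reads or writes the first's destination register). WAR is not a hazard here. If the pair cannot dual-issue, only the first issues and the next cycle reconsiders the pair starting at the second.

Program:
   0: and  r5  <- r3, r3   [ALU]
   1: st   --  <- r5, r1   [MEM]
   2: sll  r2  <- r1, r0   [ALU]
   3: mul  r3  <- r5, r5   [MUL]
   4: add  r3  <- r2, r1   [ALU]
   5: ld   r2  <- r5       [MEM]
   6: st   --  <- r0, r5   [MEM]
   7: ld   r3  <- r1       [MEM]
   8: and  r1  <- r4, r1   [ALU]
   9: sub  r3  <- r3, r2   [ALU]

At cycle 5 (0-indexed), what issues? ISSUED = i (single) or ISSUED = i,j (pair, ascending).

#0 head=0: and i0 RAW r5
#1 head=1: st/sll i1+i2 dual
#2 head=3: mul i3 WAW r3
#3 head=4: add/ld i4+i5 dual
#4 head=6: st i6 no-port MEM/MEM
#5 head=7: ld/and i7+i8 dual
#6 head=9: sub i9 tail

ISSUED = 7,8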